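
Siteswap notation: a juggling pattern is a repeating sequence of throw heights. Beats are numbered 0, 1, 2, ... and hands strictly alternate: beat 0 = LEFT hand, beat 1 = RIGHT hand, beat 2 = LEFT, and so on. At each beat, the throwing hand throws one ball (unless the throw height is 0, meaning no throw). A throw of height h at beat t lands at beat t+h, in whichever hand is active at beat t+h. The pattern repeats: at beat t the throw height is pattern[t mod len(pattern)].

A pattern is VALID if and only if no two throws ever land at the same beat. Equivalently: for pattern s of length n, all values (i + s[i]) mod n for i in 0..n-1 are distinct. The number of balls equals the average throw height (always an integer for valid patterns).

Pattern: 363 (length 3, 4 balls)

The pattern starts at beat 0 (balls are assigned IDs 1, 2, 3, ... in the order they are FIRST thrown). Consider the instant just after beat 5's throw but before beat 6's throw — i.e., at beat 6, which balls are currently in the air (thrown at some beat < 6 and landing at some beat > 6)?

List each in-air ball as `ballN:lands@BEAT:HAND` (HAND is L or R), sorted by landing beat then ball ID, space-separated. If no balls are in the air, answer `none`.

Answer: ball2:lands@7:R ball3:lands@8:L ball4:lands@10:L

Derivation:
Beat 0 (L): throw ball1 h=3 -> lands@3:R; in-air after throw: [b1@3:R]
Beat 1 (R): throw ball2 h=6 -> lands@7:R; in-air after throw: [b1@3:R b2@7:R]
Beat 2 (L): throw ball3 h=3 -> lands@5:R; in-air after throw: [b1@3:R b3@5:R b2@7:R]
Beat 3 (R): throw ball1 h=3 -> lands@6:L; in-air after throw: [b3@5:R b1@6:L b2@7:R]
Beat 4 (L): throw ball4 h=6 -> lands@10:L; in-air after throw: [b3@5:R b1@6:L b2@7:R b4@10:L]
Beat 5 (R): throw ball3 h=3 -> lands@8:L; in-air after throw: [b1@6:L b2@7:R b3@8:L b4@10:L]
Beat 6 (L): throw ball1 h=3 -> lands@9:R; in-air after throw: [b2@7:R b3@8:L b1@9:R b4@10:L]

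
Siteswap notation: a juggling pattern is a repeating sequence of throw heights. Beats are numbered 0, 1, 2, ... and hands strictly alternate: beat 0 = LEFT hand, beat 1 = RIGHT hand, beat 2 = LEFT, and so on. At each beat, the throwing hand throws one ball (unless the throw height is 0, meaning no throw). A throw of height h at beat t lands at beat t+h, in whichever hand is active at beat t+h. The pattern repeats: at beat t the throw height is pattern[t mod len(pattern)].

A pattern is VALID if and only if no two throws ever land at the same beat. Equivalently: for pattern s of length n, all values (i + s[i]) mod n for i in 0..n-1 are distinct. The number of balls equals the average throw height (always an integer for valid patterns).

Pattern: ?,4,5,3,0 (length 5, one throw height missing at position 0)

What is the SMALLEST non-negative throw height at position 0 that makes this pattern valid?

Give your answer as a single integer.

i=0: s[i]=? (unknown)
i=1: (1 + 4) mod 5 = 0
i=2: (2 + 5) mod 5 = 2
i=3: (3 + 3) mod 5 = 1
i=4: (4 + 0) mod 5 = 4
Known residues: [0, 1, 2, 4]; need a permutation of 0..4, so missing residue r = 3
Need (0 + s) mod 5 = 3; smallest s = (3 - 0) mod 5 = 3

Answer: 3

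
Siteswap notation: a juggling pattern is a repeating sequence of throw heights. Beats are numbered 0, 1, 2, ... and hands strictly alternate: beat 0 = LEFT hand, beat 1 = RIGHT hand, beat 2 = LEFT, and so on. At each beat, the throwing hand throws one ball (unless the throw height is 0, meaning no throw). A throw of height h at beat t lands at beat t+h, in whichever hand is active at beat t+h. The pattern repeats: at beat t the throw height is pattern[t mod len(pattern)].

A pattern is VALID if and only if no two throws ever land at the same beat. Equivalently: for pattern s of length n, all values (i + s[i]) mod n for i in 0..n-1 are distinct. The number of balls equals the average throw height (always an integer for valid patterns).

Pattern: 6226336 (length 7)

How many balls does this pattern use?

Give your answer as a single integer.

Answer: 4

Derivation:
Pattern = [6, 2, 2, 6, 3, 3, 6], length n = 7
  position 0: throw height = 6, running sum = 6
  position 1: throw height = 2, running sum = 8
  position 2: throw height = 2, running sum = 10
  position 3: throw height = 6, running sum = 16
  position 4: throw height = 3, running sum = 19
  position 5: throw height = 3, running sum = 22
  position 6: throw height = 6, running sum = 28
Total sum = 28; balls = sum / n = 28 / 7 = 4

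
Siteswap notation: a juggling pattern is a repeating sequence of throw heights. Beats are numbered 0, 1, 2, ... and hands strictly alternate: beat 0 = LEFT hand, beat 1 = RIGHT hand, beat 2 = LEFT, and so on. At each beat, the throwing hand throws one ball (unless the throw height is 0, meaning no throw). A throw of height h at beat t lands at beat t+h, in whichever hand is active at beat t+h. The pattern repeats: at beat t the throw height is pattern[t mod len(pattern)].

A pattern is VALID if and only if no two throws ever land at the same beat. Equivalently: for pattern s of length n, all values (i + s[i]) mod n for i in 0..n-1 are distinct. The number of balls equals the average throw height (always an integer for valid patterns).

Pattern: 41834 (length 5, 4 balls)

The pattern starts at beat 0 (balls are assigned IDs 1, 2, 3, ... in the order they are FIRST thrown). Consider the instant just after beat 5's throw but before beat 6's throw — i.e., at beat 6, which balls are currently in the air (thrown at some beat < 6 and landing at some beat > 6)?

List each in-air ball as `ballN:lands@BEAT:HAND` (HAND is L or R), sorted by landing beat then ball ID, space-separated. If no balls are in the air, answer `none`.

Answer: ball1:lands@8:L ball4:lands@9:R ball2:lands@10:L

Derivation:
Beat 0 (L): throw ball1 h=4 -> lands@4:L; in-air after throw: [b1@4:L]
Beat 1 (R): throw ball2 h=1 -> lands@2:L; in-air after throw: [b2@2:L b1@4:L]
Beat 2 (L): throw ball2 h=8 -> lands@10:L; in-air after throw: [b1@4:L b2@10:L]
Beat 3 (R): throw ball3 h=3 -> lands@6:L; in-air after throw: [b1@4:L b3@6:L b2@10:L]
Beat 4 (L): throw ball1 h=4 -> lands@8:L; in-air after throw: [b3@6:L b1@8:L b2@10:L]
Beat 5 (R): throw ball4 h=4 -> lands@9:R; in-air after throw: [b3@6:L b1@8:L b4@9:R b2@10:L]
Beat 6 (L): throw ball3 h=1 -> lands@7:R; in-air after throw: [b3@7:R b1@8:L b4@9:R b2@10:L]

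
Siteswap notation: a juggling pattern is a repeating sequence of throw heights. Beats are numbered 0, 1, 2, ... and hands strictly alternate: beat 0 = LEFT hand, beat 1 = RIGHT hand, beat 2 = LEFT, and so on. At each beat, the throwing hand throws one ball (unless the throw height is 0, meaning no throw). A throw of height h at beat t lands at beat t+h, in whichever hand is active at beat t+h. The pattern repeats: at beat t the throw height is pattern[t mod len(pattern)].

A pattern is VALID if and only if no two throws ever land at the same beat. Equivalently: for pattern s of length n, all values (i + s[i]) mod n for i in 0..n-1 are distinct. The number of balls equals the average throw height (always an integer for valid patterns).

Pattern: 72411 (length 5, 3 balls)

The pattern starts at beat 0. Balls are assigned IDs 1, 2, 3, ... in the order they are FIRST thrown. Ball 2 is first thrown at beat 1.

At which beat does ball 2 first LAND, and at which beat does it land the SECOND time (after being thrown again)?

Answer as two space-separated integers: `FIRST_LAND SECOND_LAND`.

Beat 0 (L): throw ball1 h=7 -> lands@7:R; in-air after throw: [b1@7:R]
Beat 1 (R): throw ball2 h=2 -> lands@3:R; in-air after throw: [b2@3:R b1@7:R]
Beat 2 (L): throw ball3 h=4 -> lands@6:L; in-air after throw: [b2@3:R b3@6:L b1@7:R]
Beat 3 (R): throw ball2 h=1 -> lands@4:L; in-air after throw: [b2@4:L b3@6:L b1@7:R]
Beat 4 (L): throw ball2 h=1 -> lands@5:R; in-air after throw: [b2@5:R b3@6:L b1@7:R]
Ball 2: thrown@1 h=2 -> first land @3; rethrown@3 h=1 -> second land @4

Answer: 3 4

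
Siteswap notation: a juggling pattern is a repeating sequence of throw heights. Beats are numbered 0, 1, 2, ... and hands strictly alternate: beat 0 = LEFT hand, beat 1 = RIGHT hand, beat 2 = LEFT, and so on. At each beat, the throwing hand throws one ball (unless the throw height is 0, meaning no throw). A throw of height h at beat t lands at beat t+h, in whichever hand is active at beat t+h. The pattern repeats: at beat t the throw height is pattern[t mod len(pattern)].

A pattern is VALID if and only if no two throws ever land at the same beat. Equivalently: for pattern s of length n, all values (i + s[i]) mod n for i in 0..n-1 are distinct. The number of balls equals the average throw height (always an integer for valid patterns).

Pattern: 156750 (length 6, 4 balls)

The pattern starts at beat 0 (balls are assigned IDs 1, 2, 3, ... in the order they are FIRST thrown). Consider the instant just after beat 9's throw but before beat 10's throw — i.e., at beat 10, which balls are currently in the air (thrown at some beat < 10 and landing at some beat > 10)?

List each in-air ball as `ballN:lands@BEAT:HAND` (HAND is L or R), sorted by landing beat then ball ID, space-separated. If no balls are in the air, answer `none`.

Answer: ball1:lands@12:L ball2:lands@14:L ball4:lands@16:L

Derivation:
Beat 0 (L): throw ball1 h=1 -> lands@1:R; in-air after throw: [b1@1:R]
Beat 1 (R): throw ball1 h=5 -> lands@6:L; in-air after throw: [b1@6:L]
Beat 2 (L): throw ball2 h=6 -> lands@8:L; in-air after throw: [b1@6:L b2@8:L]
Beat 3 (R): throw ball3 h=7 -> lands@10:L; in-air after throw: [b1@6:L b2@8:L b3@10:L]
Beat 4 (L): throw ball4 h=5 -> lands@9:R; in-air after throw: [b1@6:L b2@8:L b4@9:R b3@10:L]
Beat 6 (L): throw ball1 h=1 -> lands@7:R; in-air after throw: [b1@7:R b2@8:L b4@9:R b3@10:L]
Beat 7 (R): throw ball1 h=5 -> lands@12:L; in-air after throw: [b2@8:L b4@9:R b3@10:L b1@12:L]
Beat 8 (L): throw ball2 h=6 -> lands@14:L; in-air after throw: [b4@9:R b3@10:L b1@12:L b2@14:L]
Beat 9 (R): throw ball4 h=7 -> lands@16:L; in-air after throw: [b3@10:L b1@12:L b2@14:L b4@16:L]
Beat 10 (L): throw ball3 h=5 -> lands@15:R; in-air after throw: [b1@12:L b2@14:L b3@15:R b4@16:L]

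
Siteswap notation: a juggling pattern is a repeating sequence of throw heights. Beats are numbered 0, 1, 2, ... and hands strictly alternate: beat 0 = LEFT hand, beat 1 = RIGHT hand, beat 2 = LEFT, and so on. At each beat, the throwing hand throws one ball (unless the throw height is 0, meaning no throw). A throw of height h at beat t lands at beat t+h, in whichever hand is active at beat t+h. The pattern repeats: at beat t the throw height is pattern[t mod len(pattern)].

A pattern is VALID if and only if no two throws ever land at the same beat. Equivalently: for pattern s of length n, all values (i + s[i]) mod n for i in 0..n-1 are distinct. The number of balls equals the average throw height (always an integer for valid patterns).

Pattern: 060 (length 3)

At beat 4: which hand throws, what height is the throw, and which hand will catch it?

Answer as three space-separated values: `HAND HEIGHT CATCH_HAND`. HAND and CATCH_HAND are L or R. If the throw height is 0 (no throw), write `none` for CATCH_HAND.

Beat 4: 4 mod 2 = 0, so hand = L
Throw height = pattern[4 mod 3] = pattern[1] = 6
Lands at beat 4+6=10, 10 mod 2 = 0, so catch hand = L

Answer: L 6 L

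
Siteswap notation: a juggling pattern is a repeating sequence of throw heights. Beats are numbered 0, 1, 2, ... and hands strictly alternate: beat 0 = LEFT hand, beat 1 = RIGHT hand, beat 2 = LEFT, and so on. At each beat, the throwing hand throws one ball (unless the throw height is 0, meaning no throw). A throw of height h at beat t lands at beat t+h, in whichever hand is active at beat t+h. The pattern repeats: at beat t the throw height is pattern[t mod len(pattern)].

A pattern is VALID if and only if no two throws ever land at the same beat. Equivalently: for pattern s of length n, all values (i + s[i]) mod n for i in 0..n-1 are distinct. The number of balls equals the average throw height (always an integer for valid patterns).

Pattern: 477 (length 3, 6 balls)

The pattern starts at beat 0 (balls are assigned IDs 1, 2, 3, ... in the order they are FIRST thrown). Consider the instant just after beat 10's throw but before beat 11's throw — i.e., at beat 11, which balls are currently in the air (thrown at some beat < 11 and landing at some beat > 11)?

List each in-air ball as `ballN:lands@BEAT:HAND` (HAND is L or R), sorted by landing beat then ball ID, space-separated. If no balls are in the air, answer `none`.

Answer: ball5:lands@12:L ball3:lands@13:R ball4:lands@14:L ball2:lands@15:R ball6:lands@17:R

Derivation:
Beat 0 (L): throw ball1 h=4 -> lands@4:L; in-air after throw: [b1@4:L]
Beat 1 (R): throw ball2 h=7 -> lands@8:L; in-air after throw: [b1@4:L b2@8:L]
Beat 2 (L): throw ball3 h=7 -> lands@9:R; in-air after throw: [b1@4:L b2@8:L b3@9:R]
Beat 3 (R): throw ball4 h=4 -> lands@7:R; in-air after throw: [b1@4:L b4@7:R b2@8:L b3@9:R]
Beat 4 (L): throw ball1 h=7 -> lands@11:R; in-air after throw: [b4@7:R b2@8:L b3@9:R b1@11:R]
Beat 5 (R): throw ball5 h=7 -> lands@12:L; in-air after throw: [b4@7:R b2@8:L b3@9:R b1@11:R b5@12:L]
Beat 6 (L): throw ball6 h=4 -> lands@10:L; in-air after throw: [b4@7:R b2@8:L b3@9:R b6@10:L b1@11:R b5@12:L]
Beat 7 (R): throw ball4 h=7 -> lands@14:L; in-air after throw: [b2@8:L b3@9:R b6@10:L b1@11:R b5@12:L b4@14:L]
Beat 8 (L): throw ball2 h=7 -> lands@15:R; in-air after throw: [b3@9:R b6@10:L b1@11:R b5@12:L b4@14:L b2@15:R]
Beat 9 (R): throw ball3 h=4 -> lands@13:R; in-air after throw: [b6@10:L b1@11:R b5@12:L b3@13:R b4@14:L b2@15:R]
Beat 10 (L): throw ball6 h=7 -> lands@17:R; in-air after throw: [b1@11:R b5@12:L b3@13:R b4@14:L b2@15:R b6@17:R]
Beat 11 (R): throw ball1 h=7 -> lands@18:L; in-air after throw: [b5@12:L b3@13:R b4@14:L b2@15:R b6@17:R b1@18:L]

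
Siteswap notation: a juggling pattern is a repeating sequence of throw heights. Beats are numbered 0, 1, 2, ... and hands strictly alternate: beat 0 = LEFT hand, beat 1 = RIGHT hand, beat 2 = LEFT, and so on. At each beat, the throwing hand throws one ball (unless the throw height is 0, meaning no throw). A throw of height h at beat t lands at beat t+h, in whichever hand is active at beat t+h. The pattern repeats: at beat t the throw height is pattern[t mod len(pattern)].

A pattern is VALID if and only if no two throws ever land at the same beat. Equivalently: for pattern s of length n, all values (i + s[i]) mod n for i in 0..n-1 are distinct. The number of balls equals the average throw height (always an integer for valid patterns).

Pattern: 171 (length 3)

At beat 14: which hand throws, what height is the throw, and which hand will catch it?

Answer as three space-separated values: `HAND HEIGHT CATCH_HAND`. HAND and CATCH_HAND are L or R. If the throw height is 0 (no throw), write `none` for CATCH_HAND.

Answer: L 1 R

Derivation:
Beat 14: 14 mod 2 = 0, so hand = L
Throw height = pattern[14 mod 3] = pattern[2] = 1
Lands at beat 14+1=15, 15 mod 2 = 1, so catch hand = R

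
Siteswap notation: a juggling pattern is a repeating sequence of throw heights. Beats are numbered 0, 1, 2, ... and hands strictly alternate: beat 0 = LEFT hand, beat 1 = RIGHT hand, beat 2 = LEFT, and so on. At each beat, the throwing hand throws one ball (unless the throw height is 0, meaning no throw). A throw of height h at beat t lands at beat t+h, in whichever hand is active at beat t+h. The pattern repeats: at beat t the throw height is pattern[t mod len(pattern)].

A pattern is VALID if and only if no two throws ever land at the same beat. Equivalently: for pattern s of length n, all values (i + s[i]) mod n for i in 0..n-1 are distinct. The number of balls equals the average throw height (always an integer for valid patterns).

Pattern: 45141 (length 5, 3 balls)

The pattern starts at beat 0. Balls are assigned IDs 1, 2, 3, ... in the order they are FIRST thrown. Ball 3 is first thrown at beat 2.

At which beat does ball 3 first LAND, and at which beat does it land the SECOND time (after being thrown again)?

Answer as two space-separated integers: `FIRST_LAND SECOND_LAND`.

Answer: 3 7

Derivation:
Beat 0 (L): throw ball1 h=4 -> lands@4:L; in-air after throw: [b1@4:L]
Beat 1 (R): throw ball2 h=5 -> lands@6:L; in-air after throw: [b1@4:L b2@6:L]
Beat 2 (L): throw ball3 h=1 -> lands@3:R; in-air after throw: [b3@3:R b1@4:L b2@6:L]
Beat 3 (R): throw ball3 h=4 -> lands@7:R; in-air after throw: [b1@4:L b2@6:L b3@7:R]
Beat 4 (L): throw ball1 h=1 -> lands@5:R; in-air after throw: [b1@5:R b2@6:L b3@7:R]
Beat 5 (R): throw ball1 h=4 -> lands@9:R; in-air after throw: [b2@6:L b3@7:R b1@9:R]
Beat 6 (L): throw ball2 h=5 -> lands@11:R; in-air after throw: [b3@7:R b1@9:R b2@11:R]
Beat 7 (R): throw ball3 h=1 -> lands@8:L; in-air after throw: [b3@8:L b1@9:R b2@11:R]
Ball 3: thrown@2 h=1 -> first land @3; rethrown@3 h=4 -> second land @7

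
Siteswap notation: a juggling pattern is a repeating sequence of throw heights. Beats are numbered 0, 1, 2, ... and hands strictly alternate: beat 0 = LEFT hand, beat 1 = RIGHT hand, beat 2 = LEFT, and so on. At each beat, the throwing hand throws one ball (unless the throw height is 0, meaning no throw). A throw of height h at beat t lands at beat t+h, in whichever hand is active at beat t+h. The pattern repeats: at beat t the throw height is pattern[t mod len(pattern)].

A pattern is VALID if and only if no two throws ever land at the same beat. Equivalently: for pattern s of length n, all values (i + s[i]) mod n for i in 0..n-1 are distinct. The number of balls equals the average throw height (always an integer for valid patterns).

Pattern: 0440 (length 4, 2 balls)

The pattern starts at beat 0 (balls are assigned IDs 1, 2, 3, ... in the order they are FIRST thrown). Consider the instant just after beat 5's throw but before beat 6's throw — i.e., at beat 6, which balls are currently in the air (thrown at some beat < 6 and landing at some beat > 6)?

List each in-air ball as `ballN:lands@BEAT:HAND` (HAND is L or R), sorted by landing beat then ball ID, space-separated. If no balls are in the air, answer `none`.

Beat 1 (R): throw ball1 h=4 -> lands@5:R; in-air after throw: [b1@5:R]
Beat 2 (L): throw ball2 h=4 -> lands@6:L; in-air after throw: [b1@5:R b2@6:L]
Beat 5 (R): throw ball1 h=4 -> lands@9:R; in-air after throw: [b2@6:L b1@9:R]
Beat 6 (L): throw ball2 h=4 -> lands@10:L; in-air after throw: [b1@9:R b2@10:L]

Answer: ball1:lands@9:R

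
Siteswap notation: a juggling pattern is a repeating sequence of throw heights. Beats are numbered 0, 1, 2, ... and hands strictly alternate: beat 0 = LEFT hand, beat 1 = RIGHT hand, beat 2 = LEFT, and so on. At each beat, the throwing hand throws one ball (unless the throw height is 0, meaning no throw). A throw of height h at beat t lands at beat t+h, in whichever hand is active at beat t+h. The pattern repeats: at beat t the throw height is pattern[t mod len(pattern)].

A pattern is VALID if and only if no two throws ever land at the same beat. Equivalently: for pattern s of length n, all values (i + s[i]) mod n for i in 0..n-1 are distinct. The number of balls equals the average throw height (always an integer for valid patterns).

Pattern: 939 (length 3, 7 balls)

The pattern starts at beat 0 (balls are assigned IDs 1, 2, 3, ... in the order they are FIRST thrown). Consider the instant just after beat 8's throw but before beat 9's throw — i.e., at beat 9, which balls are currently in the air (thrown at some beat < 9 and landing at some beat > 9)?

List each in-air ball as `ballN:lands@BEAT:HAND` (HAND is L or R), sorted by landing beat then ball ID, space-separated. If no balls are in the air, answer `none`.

Beat 0 (L): throw ball1 h=9 -> lands@9:R; in-air after throw: [b1@9:R]
Beat 1 (R): throw ball2 h=3 -> lands@4:L; in-air after throw: [b2@4:L b1@9:R]
Beat 2 (L): throw ball3 h=9 -> lands@11:R; in-air after throw: [b2@4:L b1@9:R b3@11:R]
Beat 3 (R): throw ball4 h=9 -> lands@12:L; in-air after throw: [b2@4:L b1@9:R b3@11:R b4@12:L]
Beat 4 (L): throw ball2 h=3 -> lands@7:R; in-air after throw: [b2@7:R b1@9:R b3@11:R b4@12:L]
Beat 5 (R): throw ball5 h=9 -> lands@14:L; in-air after throw: [b2@7:R b1@9:R b3@11:R b4@12:L b5@14:L]
Beat 6 (L): throw ball6 h=9 -> lands@15:R; in-air after throw: [b2@7:R b1@9:R b3@11:R b4@12:L b5@14:L b6@15:R]
Beat 7 (R): throw ball2 h=3 -> lands@10:L; in-air after throw: [b1@9:R b2@10:L b3@11:R b4@12:L b5@14:L b6@15:R]
Beat 8 (L): throw ball7 h=9 -> lands@17:R; in-air after throw: [b1@9:R b2@10:L b3@11:R b4@12:L b5@14:L b6@15:R b7@17:R]
Beat 9 (R): throw ball1 h=9 -> lands@18:L; in-air after throw: [b2@10:L b3@11:R b4@12:L b5@14:L b6@15:R b7@17:R b1@18:L]

Answer: ball2:lands@10:L ball3:lands@11:R ball4:lands@12:L ball5:lands@14:L ball6:lands@15:R ball7:lands@17:R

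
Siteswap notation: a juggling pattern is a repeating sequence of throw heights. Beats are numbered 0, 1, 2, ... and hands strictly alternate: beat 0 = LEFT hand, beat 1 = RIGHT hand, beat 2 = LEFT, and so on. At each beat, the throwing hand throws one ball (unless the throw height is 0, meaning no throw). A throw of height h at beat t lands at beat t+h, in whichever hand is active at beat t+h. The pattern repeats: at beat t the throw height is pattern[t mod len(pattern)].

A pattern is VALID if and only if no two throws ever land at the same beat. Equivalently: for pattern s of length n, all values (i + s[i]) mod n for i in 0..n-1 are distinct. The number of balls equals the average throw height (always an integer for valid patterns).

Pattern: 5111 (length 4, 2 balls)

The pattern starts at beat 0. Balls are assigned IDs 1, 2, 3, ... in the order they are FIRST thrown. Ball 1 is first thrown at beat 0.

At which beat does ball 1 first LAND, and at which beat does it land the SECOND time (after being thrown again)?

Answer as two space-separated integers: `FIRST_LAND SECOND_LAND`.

Answer: 5 6

Derivation:
Beat 0 (L): throw ball1 h=5 -> lands@5:R; in-air after throw: [b1@5:R]
Beat 1 (R): throw ball2 h=1 -> lands@2:L; in-air after throw: [b2@2:L b1@5:R]
Beat 2 (L): throw ball2 h=1 -> lands@3:R; in-air after throw: [b2@3:R b1@5:R]
Beat 3 (R): throw ball2 h=1 -> lands@4:L; in-air after throw: [b2@4:L b1@5:R]
Beat 4 (L): throw ball2 h=5 -> lands@9:R; in-air after throw: [b1@5:R b2@9:R]
Beat 5 (R): throw ball1 h=1 -> lands@6:L; in-air after throw: [b1@6:L b2@9:R]
Beat 6 (L): throw ball1 h=1 -> lands@7:R; in-air after throw: [b1@7:R b2@9:R]
Ball 1: thrown@0 h=5 -> first land @5; rethrown@5 h=1 -> second land @6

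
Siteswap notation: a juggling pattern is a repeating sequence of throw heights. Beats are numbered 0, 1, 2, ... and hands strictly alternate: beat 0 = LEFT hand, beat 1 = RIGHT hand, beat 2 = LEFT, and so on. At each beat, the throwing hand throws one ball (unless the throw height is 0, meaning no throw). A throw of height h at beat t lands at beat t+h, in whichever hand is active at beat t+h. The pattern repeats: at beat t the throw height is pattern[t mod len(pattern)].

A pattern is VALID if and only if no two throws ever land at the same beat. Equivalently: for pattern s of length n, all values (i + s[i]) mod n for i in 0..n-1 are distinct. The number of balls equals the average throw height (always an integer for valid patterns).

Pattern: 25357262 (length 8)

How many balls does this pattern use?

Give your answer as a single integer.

Answer: 4

Derivation:
Pattern = [2, 5, 3, 5, 7, 2, 6, 2], length n = 8
  position 0: throw height = 2, running sum = 2
  position 1: throw height = 5, running sum = 7
  position 2: throw height = 3, running sum = 10
  position 3: throw height = 5, running sum = 15
  position 4: throw height = 7, running sum = 22
  position 5: throw height = 2, running sum = 24
  position 6: throw height = 6, running sum = 30
  position 7: throw height = 2, running sum = 32
Total sum = 32; balls = sum / n = 32 / 8 = 4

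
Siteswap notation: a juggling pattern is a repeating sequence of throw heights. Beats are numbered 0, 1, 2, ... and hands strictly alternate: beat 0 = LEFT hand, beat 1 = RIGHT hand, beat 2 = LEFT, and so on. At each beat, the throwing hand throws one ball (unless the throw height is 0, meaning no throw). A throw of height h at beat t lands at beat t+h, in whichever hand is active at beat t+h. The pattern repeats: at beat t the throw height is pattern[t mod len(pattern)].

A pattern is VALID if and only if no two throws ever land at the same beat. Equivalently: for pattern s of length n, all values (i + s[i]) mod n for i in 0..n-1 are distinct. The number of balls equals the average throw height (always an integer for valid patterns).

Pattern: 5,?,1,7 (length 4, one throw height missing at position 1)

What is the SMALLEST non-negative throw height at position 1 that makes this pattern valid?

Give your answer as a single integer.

Answer: 3

Derivation:
i=0: (0 + 5) mod 4 = 1
i=1: s[i]=? (unknown)
i=2: (2 + 1) mod 4 = 3
i=3: (3 + 7) mod 4 = 2
Known residues: [1, 2, 3]; need a permutation of 0..3, so missing residue r = 0
Need (1 + s) mod 4 = 0; smallest s = (0 - 1) mod 4 = 3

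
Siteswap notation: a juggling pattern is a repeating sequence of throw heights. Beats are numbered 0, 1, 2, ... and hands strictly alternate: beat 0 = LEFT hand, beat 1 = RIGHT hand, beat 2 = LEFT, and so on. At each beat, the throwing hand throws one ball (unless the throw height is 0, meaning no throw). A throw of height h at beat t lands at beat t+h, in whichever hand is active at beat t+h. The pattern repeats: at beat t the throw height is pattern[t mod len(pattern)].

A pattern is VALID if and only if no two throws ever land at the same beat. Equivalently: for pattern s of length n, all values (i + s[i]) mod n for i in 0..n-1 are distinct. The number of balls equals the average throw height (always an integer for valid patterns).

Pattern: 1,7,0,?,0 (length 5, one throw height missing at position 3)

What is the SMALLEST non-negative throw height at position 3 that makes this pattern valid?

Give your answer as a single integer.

Answer: 2

Derivation:
i=0: (0 + 1) mod 5 = 1
i=1: (1 + 7) mod 5 = 3
i=2: (2 + 0) mod 5 = 2
i=3: s[i]=? (unknown)
i=4: (4 + 0) mod 5 = 4
Known residues: [1, 2, 3, 4]; need a permutation of 0..4, so missing residue r = 0
Need (3 + s) mod 5 = 0; smallest s = (0 - 3) mod 5 = 2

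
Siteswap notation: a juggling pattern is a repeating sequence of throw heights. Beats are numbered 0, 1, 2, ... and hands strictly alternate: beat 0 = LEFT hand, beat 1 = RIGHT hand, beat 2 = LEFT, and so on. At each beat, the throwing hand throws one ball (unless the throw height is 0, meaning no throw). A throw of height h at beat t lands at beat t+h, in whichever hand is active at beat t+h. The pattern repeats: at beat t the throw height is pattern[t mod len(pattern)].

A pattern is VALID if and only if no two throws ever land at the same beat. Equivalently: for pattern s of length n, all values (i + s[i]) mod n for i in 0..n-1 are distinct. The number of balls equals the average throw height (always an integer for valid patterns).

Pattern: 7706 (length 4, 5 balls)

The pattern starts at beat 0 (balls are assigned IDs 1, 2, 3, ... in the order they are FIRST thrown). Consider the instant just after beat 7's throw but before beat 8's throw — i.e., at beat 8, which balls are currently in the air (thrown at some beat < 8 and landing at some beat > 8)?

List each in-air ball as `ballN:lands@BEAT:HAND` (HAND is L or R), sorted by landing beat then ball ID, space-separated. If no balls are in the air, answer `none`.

Answer: ball3:lands@9:R ball4:lands@11:R ball5:lands@12:L ball1:lands@13:R

Derivation:
Beat 0 (L): throw ball1 h=7 -> lands@7:R; in-air after throw: [b1@7:R]
Beat 1 (R): throw ball2 h=7 -> lands@8:L; in-air after throw: [b1@7:R b2@8:L]
Beat 3 (R): throw ball3 h=6 -> lands@9:R; in-air after throw: [b1@7:R b2@8:L b3@9:R]
Beat 4 (L): throw ball4 h=7 -> lands@11:R; in-air after throw: [b1@7:R b2@8:L b3@9:R b4@11:R]
Beat 5 (R): throw ball5 h=7 -> lands@12:L; in-air after throw: [b1@7:R b2@8:L b3@9:R b4@11:R b5@12:L]
Beat 7 (R): throw ball1 h=6 -> lands@13:R; in-air after throw: [b2@8:L b3@9:R b4@11:R b5@12:L b1@13:R]
Beat 8 (L): throw ball2 h=7 -> lands@15:R; in-air after throw: [b3@9:R b4@11:R b5@12:L b1@13:R b2@15:R]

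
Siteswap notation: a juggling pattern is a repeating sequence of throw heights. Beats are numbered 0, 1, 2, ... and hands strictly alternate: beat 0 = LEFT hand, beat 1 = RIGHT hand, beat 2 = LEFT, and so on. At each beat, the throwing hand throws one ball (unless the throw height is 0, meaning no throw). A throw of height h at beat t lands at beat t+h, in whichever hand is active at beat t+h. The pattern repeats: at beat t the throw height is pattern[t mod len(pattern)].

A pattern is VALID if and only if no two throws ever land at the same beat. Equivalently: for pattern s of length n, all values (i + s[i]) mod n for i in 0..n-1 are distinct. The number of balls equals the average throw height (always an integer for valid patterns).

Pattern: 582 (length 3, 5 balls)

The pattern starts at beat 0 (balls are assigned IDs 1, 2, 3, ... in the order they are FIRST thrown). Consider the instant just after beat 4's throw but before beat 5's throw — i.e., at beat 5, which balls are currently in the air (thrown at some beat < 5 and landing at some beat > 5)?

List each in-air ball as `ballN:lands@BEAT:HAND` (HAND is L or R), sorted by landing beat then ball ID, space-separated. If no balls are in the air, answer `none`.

Answer: ball4:lands@8:L ball2:lands@9:R ball3:lands@12:L

Derivation:
Beat 0 (L): throw ball1 h=5 -> lands@5:R; in-air after throw: [b1@5:R]
Beat 1 (R): throw ball2 h=8 -> lands@9:R; in-air after throw: [b1@5:R b2@9:R]
Beat 2 (L): throw ball3 h=2 -> lands@4:L; in-air after throw: [b3@4:L b1@5:R b2@9:R]
Beat 3 (R): throw ball4 h=5 -> lands@8:L; in-air after throw: [b3@4:L b1@5:R b4@8:L b2@9:R]
Beat 4 (L): throw ball3 h=8 -> lands@12:L; in-air after throw: [b1@5:R b4@8:L b2@9:R b3@12:L]
Beat 5 (R): throw ball1 h=2 -> lands@7:R; in-air after throw: [b1@7:R b4@8:L b2@9:R b3@12:L]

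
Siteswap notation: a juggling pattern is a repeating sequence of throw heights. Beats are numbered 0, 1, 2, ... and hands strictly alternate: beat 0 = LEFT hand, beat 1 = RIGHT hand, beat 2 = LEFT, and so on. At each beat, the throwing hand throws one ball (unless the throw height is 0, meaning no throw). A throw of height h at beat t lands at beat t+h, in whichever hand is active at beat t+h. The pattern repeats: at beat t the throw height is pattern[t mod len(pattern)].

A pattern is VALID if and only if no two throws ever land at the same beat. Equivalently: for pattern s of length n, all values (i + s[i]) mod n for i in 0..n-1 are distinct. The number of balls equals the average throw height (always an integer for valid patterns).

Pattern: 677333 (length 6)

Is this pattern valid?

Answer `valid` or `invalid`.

Answer: invalid

Derivation:
i=0: (i + s[i]) mod n = (0 + 6) mod 6 = 0
i=1: (i + s[i]) mod n = (1 + 7) mod 6 = 2
i=2: (i + s[i]) mod n = (2 + 7) mod 6 = 3
i=3: (i + s[i]) mod n = (3 + 3) mod 6 = 0
i=4: (i + s[i]) mod n = (4 + 3) mod 6 = 1
i=5: (i + s[i]) mod n = (5 + 3) mod 6 = 2
Residues: [0, 2, 3, 0, 1, 2], distinct: False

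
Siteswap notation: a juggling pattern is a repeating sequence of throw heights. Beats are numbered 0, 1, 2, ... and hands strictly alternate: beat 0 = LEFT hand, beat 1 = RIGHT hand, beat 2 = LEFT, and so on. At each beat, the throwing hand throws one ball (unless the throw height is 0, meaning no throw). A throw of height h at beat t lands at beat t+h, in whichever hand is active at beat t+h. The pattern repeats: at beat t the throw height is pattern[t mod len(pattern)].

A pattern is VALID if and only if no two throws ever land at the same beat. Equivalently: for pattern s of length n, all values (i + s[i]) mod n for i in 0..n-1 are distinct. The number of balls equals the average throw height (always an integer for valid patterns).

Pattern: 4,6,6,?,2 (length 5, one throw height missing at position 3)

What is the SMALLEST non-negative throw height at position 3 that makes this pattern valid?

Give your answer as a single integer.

Answer: 2

Derivation:
i=0: (0 + 4) mod 5 = 4
i=1: (1 + 6) mod 5 = 2
i=2: (2 + 6) mod 5 = 3
i=3: s[i]=? (unknown)
i=4: (4 + 2) mod 5 = 1
Known residues: [1, 2, 3, 4]; need a permutation of 0..4, so missing residue r = 0
Need (3 + s) mod 5 = 0; smallest s = (0 - 3) mod 5 = 2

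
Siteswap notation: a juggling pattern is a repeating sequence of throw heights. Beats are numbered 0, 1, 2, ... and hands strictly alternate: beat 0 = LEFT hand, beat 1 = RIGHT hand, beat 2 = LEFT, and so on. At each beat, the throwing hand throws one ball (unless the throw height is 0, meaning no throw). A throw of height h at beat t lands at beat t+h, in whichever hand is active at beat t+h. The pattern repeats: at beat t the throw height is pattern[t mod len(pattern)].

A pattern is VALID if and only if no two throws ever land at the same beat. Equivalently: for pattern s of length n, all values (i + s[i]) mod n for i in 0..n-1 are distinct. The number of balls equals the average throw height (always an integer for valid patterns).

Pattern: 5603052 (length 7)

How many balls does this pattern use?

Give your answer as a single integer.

Pattern = [5, 6, 0, 3, 0, 5, 2], length n = 7
  position 0: throw height = 5, running sum = 5
  position 1: throw height = 6, running sum = 11
  position 2: throw height = 0, running sum = 11
  position 3: throw height = 3, running sum = 14
  position 4: throw height = 0, running sum = 14
  position 5: throw height = 5, running sum = 19
  position 6: throw height = 2, running sum = 21
Total sum = 21; balls = sum / n = 21 / 7 = 3

Answer: 3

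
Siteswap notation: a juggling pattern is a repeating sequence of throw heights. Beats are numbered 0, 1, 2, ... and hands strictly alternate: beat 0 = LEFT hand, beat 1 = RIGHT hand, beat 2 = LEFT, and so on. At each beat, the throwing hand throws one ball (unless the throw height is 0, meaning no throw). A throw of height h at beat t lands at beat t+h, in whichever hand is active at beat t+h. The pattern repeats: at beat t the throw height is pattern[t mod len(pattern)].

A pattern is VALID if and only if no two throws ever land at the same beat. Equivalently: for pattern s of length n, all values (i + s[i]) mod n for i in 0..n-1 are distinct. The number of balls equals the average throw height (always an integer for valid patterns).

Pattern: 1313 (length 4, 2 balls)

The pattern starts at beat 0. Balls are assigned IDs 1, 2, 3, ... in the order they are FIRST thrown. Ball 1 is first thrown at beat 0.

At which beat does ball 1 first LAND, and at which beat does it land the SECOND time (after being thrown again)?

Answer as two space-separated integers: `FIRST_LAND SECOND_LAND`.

Beat 0 (L): throw ball1 h=1 -> lands@1:R; in-air after throw: [b1@1:R]
Beat 1 (R): throw ball1 h=3 -> lands@4:L; in-air after throw: [b1@4:L]
Beat 2 (L): throw ball2 h=1 -> lands@3:R; in-air after throw: [b2@3:R b1@4:L]
Beat 3 (R): throw ball2 h=3 -> lands@6:L; in-air after throw: [b1@4:L b2@6:L]
Beat 4 (L): throw ball1 h=1 -> lands@5:R; in-air after throw: [b1@5:R b2@6:L]
Ball 1: thrown@0 h=1 -> first land @1; rethrown@1 h=3 -> second land @4

Answer: 1 4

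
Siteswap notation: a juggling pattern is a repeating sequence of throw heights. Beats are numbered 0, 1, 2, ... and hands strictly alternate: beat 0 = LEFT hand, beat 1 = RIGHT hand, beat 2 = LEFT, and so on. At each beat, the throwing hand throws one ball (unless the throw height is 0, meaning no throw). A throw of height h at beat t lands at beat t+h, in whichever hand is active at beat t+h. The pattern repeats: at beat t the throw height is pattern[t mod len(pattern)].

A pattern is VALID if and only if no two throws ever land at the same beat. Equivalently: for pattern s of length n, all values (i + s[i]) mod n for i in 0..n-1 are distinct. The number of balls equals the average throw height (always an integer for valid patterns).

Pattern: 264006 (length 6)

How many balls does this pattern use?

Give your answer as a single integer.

Pattern = [2, 6, 4, 0, 0, 6], length n = 6
  position 0: throw height = 2, running sum = 2
  position 1: throw height = 6, running sum = 8
  position 2: throw height = 4, running sum = 12
  position 3: throw height = 0, running sum = 12
  position 4: throw height = 0, running sum = 12
  position 5: throw height = 6, running sum = 18
Total sum = 18; balls = sum / n = 18 / 6 = 3

Answer: 3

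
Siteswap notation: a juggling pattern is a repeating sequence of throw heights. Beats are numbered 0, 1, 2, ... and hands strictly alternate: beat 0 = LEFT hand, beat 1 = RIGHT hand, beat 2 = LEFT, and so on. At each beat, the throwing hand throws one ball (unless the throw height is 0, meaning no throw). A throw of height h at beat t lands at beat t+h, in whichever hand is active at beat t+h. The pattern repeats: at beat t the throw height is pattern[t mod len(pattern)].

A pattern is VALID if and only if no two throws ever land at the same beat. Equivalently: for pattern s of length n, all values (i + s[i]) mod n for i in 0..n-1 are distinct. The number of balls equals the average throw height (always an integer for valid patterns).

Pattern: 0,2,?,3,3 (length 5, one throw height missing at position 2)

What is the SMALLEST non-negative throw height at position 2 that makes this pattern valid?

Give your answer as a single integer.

i=0: (0 + 0) mod 5 = 0
i=1: (1 + 2) mod 5 = 3
i=2: s[i]=? (unknown)
i=3: (3 + 3) mod 5 = 1
i=4: (4 + 3) mod 5 = 2
Known residues: [0, 1, 2, 3]; need a permutation of 0..4, so missing residue r = 4
Need (2 + s) mod 5 = 4; smallest s = (4 - 2) mod 5 = 2

Answer: 2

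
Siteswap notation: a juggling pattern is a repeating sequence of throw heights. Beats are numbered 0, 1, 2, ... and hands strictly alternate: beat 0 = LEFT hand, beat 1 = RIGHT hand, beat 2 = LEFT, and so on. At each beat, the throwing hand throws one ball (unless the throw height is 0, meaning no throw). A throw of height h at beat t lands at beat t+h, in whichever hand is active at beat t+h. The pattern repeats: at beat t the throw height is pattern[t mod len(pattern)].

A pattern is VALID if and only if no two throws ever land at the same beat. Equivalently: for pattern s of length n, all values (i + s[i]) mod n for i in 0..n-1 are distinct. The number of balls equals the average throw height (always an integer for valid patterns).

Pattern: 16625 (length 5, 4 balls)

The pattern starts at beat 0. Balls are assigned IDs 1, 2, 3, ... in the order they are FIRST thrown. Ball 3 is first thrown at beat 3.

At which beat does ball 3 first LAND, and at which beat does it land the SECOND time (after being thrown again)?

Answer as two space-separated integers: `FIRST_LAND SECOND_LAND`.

Answer: 5 6

Derivation:
Beat 0 (L): throw ball1 h=1 -> lands@1:R; in-air after throw: [b1@1:R]
Beat 1 (R): throw ball1 h=6 -> lands@7:R; in-air after throw: [b1@7:R]
Beat 2 (L): throw ball2 h=6 -> lands@8:L; in-air after throw: [b1@7:R b2@8:L]
Beat 3 (R): throw ball3 h=2 -> lands@5:R; in-air after throw: [b3@5:R b1@7:R b2@8:L]
Beat 4 (L): throw ball4 h=5 -> lands@9:R; in-air after throw: [b3@5:R b1@7:R b2@8:L b4@9:R]
Beat 5 (R): throw ball3 h=1 -> lands@6:L; in-air after throw: [b3@6:L b1@7:R b2@8:L b4@9:R]
Beat 6 (L): throw ball3 h=6 -> lands@12:L; in-air after throw: [b1@7:R b2@8:L b4@9:R b3@12:L]
Ball 3: thrown@3 h=2 -> first land @5; rethrown@5 h=1 -> second land @6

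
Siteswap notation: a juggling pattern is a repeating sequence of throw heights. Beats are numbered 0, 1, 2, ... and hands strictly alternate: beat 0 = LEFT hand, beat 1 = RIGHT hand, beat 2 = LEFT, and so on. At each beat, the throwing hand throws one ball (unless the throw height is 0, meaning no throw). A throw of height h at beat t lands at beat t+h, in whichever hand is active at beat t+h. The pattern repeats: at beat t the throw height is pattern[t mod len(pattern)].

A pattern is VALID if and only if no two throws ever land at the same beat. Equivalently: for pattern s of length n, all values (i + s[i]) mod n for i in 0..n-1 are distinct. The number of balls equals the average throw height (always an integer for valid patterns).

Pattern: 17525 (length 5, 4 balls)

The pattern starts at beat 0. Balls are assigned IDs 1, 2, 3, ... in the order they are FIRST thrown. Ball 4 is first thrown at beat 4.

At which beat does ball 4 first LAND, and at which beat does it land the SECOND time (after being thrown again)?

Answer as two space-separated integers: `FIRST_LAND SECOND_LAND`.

Answer: 9 14

Derivation:
Beat 0 (L): throw ball1 h=1 -> lands@1:R; in-air after throw: [b1@1:R]
Beat 1 (R): throw ball1 h=7 -> lands@8:L; in-air after throw: [b1@8:L]
Beat 2 (L): throw ball2 h=5 -> lands@7:R; in-air after throw: [b2@7:R b1@8:L]
Beat 3 (R): throw ball3 h=2 -> lands@5:R; in-air after throw: [b3@5:R b2@7:R b1@8:L]
Beat 4 (L): throw ball4 h=5 -> lands@9:R; in-air after throw: [b3@5:R b2@7:R b1@8:L b4@9:R]
Beat 5 (R): throw ball3 h=1 -> lands@6:L; in-air after throw: [b3@6:L b2@7:R b1@8:L b4@9:R]
Beat 6 (L): throw ball3 h=7 -> lands@13:R; in-air after throw: [b2@7:R b1@8:L b4@9:R b3@13:R]
Beat 7 (R): throw ball2 h=5 -> lands@12:L; in-air after throw: [b1@8:L b4@9:R b2@12:L b3@13:R]
Beat 8 (L): throw ball1 h=2 -> lands@10:L; in-air after throw: [b4@9:R b1@10:L b2@12:L b3@13:R]
Beat 9 (R): throw ball4 h=5 -> lands@14:L; in-air after throw: [b1@10:L b2@12:L b3@13:R b4@14:L]
Beat 10 (L): throw ball1 h=1 -> lands@11:R; in-air after throw: [b1@11:R b2@12:L b3@13:R b4@14:L]
Beat 11 (R): throw ball1 h=7 -> lands@18:L; in-air after throw: [b2@12:L b3@13:R b4@14:L b1@18:L]
Beat 12 (L): throw ball2 h=5 -> lands@17:R; in-air after throw: [b3@13:R b4@14:L b2@17:R b1@18:L]
Beat 13 (R): throw ball3 h=2 -> lands@15:R; in-air after throw: [b4@14:L b3@15:R b2@17:R b1@18:L]
Beat 14 (L): throw ball4 h=5 -> lands@19:R; in-air after throw: [b3@15:R b2@17:R b1@18:L b4@19:R]
Ball 4: thrown@4 h=5 -> first land @9; rethrown@9 h=5 -> second land @14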